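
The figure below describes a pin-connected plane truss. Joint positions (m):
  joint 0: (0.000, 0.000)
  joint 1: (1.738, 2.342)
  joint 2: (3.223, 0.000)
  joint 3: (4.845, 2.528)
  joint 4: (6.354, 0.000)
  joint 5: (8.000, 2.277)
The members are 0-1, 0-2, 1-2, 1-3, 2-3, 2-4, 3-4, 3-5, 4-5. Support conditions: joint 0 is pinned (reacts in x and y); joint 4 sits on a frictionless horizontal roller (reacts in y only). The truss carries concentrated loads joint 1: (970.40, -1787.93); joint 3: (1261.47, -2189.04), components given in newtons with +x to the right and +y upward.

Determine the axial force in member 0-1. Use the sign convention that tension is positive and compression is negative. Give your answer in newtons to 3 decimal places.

-1194.453

N=6 nodes, M=9 members, R=3 reactions → 2N=12, M+R=12
member 0 (0-1): L=2.9164, (cx,cy)=(0.5959,0.8030)
member 1 (0-2): L=3.2230, (cx,cy)=(1.0000,0.0000)
member 2 (1-2): L=2.7731, (cx,cy)=(0.5355,-0.8445)
member 3 (1-3): L=3.1126, (cx,cy)=(0.9982,0.0598)
member 4 (2-3): L=3.0036, (cx,cy)=(0.5400,0.8417)
member 5 (2-4): L=3.1310, (cx,cy)=(1.0000,0.0000)
member 6 (3-4): L=2.9441, (cx,cy)=(0.5125,-0.8587)
member 7 (3-5): L=3.1650, (cx,cy)=(0.9969,-0.0793)
member 8 (4-5): L=2.8096, (cx,cy)=(0.5858,0.8104)
solve A·x = −loads:
  F[0-1] = -1194.4528 N (compression)
  F[0-2] = +2943.6833 N (tension)
  F[1-2] = -1060.2954 N (compression)
  F[1-3] = -1116.4222 N (compression)
  F[2-3] = +1063.9265 N (tension)
  F[2-4] = +1801.3587 N (tension)
  F[3-4] = -3514.5282 N (compression)
  F[3-5] = +0.0000 N (tension)
  F[4-5] = -0.0000 N (compression)
  Rx@0 = -2231.8700 N
  Ry@0 = +959.1869 N
  Ry@4 = +3017.7831 N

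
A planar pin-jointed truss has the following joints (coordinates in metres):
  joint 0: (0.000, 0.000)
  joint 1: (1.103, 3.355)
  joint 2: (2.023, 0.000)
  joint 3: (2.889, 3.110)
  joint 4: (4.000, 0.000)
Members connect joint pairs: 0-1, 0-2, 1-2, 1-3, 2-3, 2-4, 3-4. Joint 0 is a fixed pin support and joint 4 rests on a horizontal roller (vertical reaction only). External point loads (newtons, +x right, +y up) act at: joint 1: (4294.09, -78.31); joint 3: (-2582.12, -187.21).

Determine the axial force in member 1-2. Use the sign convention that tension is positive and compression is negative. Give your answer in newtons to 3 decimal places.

-1122.267

N=5 nodes, M=7 members, R=3 reactions → 2N=10, M+R=10
member 0 (0-1): L=3.5317, (cx,cy)=(0.3123,0.9500)
member 1 (0-2): L=2.0230, (cx,cy)=(1.0000,0.0000)
member 2 (1-2): L=3.4789, (cx,cy)=(0.2645,-0.9644)
member 3 (1-3): L=1.8027, (cx,cy)=(0.9907,-0.1359)
member 4 (2-3): L=3.2283, (cx,cy)=(0.2683,0.9633)
member 5 (2-4): L=1.9770, (cx,cy)=(1.0000,0.0000)
member 6 (3-4): L=3.3025, (cx,cy)=(0.3364,-0.9417)
solve A·x = −loads:
  F[0-1] = +1563.5693 N (tension)
  F[0-2] = +1223.6398 N (tension)
  F[1-2] = -1122.2672 N (compression)
  F[1-3] = -3541.8325 N (compression)
  F[2-3] = +1123.4892 N (tension)
  F[2-4] = +625.4737 N (tension)
  F[3-4] = -1859.2430 N (compression)
  Rx@0 = -1711.9700 N
  Ry@0 = -1485.3561 N
  Ry@4 = +1750.8761 N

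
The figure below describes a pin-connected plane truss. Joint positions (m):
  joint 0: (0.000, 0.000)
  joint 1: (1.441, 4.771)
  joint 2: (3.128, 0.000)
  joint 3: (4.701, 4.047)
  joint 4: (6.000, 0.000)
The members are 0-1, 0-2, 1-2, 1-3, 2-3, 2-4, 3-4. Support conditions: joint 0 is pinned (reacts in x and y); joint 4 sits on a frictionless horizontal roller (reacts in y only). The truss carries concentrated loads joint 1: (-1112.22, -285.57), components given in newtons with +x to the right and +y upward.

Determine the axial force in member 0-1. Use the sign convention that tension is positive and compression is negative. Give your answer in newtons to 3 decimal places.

N=5 nodes, M=7 members, R=3 reactions → 2N=10, M+R=10
member 0 (0-1): L=4.9839, (cx,cy)=(0.2891,0.9573)
member 1 (0-2): L=3.1280, (cx,cy)=(1.0000,0.0000)
member 2 (1-2): L=5.0605, (cx,cy)=(0.3334,-0.9428)
member 3 (1-3): L=3.3394, (cx,cy)=(0.9762,-0.2168)
member 4 (2-3): L=4.3420, (cx,cy)=(0.3623,0.9321)
member 5 (2-4): L=2.8720, (cx,cy)=(1.0000,0.0000)
member 6 (3-4): L=4.2504, (cx,cy)=(0.3056,-0.9522)
solve A·x = −loads:
  F[0-1] = -1150.5261 N (compression)
  F[0-2] = -779.5650 N (compression)
  F[1-2] = +739.7729 N (tension)
  F[1-3] = +545.9333 N (tension)
  F[2-3] = -748.2871 N (compression)
  F[2-4] = -261.8594 N (compression)
  F[3-4] = +856.8115 N (tension)
  Rx@0 = +1112.2200 N
  Ry@0 = +1101.3859 N
  Ry@4 = -815.8159 N

-1150.526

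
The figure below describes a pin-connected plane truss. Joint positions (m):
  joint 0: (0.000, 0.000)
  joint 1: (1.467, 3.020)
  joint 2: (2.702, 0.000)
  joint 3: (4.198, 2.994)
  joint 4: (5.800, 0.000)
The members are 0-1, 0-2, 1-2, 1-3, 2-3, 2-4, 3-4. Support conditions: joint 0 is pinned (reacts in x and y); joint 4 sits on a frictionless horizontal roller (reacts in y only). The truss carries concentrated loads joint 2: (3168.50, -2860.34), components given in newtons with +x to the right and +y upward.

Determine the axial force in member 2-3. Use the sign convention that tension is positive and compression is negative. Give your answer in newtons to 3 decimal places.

1475.003

N=5 nodes, M=7 members, R=3 reactions → 2N=10, M+R=10
member 0 (0-1): L=3.3575, (cx,cy)=(0.4369,0.8995)
member 1 (0-2): L=2.7020, (cx,cy)=(1.0000,0.0000)
member 2 (1-2): L=3.2628, (cx,cy)=(0.3785,-0.9256)
member 3 (1-3): L=2.7311, (cx,cy)=(1.0000,-0.0095)
member 4 (2-3): L=3.3469, (cx,cy)=(0.4470,0.8945)
member 5 (2-4): L=3.0980, (cx,cy)=(1.0000,0.0000)
member 6 (3-4): L=3.3957, (cx,cy)=(0.4718,-0.8817)
solve A·x = −loads:
  F[0-1] = -1698.5332 N (compression)
  F[0-2] = +3910.6544 N (tension)
  F[1-2] = +1664.7447 N (tension)
  F[1-3] = -1372.3449 N (compression)
  F[2-3] = +1475.0034 N (tension)
  F[2-4] = +712.9938 N (tension)
  F[3-4] = -1511.2842 N (compression)
  Rx@0 = -3168.5000 N
  Ry@0 = +1527.8161 N
  Ry@4 = +1332.5239 N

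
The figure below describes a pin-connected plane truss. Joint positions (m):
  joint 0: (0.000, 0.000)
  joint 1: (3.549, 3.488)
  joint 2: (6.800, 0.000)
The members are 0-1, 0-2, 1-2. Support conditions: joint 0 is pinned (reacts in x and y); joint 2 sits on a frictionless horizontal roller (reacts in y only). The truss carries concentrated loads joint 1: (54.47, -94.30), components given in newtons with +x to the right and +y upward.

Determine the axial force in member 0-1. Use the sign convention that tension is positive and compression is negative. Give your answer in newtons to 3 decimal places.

-24.458

N=3 nodes, M=3 members, R=3 reactions → 2N=6, M+R=6
member 0 (0-1): L=4.9761, (cx,cy)=(0.7132,0.7010)
member 1 (0-2): L=6.8000, (cx,cy)=(1.0000,0.0000)
member 2 (1-2): L=4.7681, (cx,cy)=(0.6818,-0.7315)
solve A·x = −loads:
  F[0-1] = -24.4579 N (compression)
  F[0-2] = +71.9136 N (tension)
  F[1-2] = -105.4734 N (compression)
  Rx@0 = -54.4700 N
  Ry@0 = +17.1438 N
  Ry@2 = +77.1562 N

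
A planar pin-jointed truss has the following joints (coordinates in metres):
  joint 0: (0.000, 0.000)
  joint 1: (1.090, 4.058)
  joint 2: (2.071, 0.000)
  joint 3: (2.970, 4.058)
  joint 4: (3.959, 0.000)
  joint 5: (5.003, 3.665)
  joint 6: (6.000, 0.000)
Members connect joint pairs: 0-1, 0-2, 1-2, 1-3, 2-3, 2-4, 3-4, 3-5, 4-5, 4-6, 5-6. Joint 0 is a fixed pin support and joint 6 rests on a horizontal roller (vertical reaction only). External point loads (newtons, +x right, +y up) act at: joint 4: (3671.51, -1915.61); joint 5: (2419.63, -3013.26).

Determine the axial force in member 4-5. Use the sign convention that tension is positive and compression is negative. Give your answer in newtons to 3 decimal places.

2397.448

N=7 nodes, M=11 members, R=3 reactions → 2N=14, M+R=14
member 0 (0-1): L=4.2018, (cx,cy)=(0.2594,0.9658)
member 1 (0-2): L=2.0710, (cx,cy)=(1.0000,0.0000)
member 2 (1-2): L=4.1749, (cx,cy)=(0.2350,-0.9720)
member 3 (1-3): L=1.8800, (cx,cy)=(1.0000,0.0000)
member 4 (2-3): L=4.1564, (cx,cy)=(0.2163,0.9763)
member 5 (2-4): L=1.8880, (cx,cy)=(1.0000,0.0000)
member 6 (3-4): L=4.1768, (cx,cy)=(0.2368,-0.9716)
member 7 (3-5): L=2.0706, (cx,cy)=(0.9818,-0.1898)
member 8 (4-5): L=3.8108, (cx,cy)=(0.2740,0.9617)
member 9 (4-6): L=2.0410, (cx,cy)=(1.0000,0.0000)
member 10 (5-6): L=3.7982, (cx,cy)=(0.2625,-0.9649)
solve A·x = −loads:
  F[0-1] = +337.2040 N (tension)
  F[0-2] = +6003.6659 N (tension)
  F[1-2] = -335.0414 N (compression)
  F[1-3] = +166.2009 N (tension)
  F[2-3] = +333.5564 N (tension)
  F[2-4] = +5852.7930 N (tension)
  F[3-4] = -401.5338 N (compression)
  F[3-5] = +339.5970 N (tension)
  F[4-5] = +2397.4478 N (tension)
  F[4-6] = +1429.4044 N (tension)
  F[5-6] = -5445.4833 N (compression)
  Rx@0 = -6091.1400 N
  Ry@0 = -325.6606 N
  Ry@6 = +5254.5306 N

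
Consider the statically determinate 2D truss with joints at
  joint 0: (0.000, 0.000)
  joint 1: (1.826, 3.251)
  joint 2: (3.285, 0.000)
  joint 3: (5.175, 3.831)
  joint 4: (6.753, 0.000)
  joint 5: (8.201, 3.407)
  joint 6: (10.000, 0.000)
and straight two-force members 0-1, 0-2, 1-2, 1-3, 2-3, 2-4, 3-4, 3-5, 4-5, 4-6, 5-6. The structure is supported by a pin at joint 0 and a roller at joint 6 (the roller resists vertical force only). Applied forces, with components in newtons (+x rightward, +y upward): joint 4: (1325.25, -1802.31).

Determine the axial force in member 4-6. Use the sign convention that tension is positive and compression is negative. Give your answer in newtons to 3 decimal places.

642.666

N=7 nodes, M=11 members, R=3 reactions → 2N=14, M+R=14
member 0 (0-1): L=3.7287, (cx,cy)=(0.4897,0.8719)
member 1 (0-2): L=3.2850, (cx,cy)=(1.0000,0.0000)
member 2 (1-2): L=3.5634, (cx,cy)=(0.4094,-0.9123)
member 3 (1-3): L=3.3989, (cx,cy)=(0.9853,0.1706)
member 4 (2-3): L=4.2718, (cx,cy)=(0.4424,0.8968)
member 5 (2-4): L=3.4680, (cx,cy)=(1.0000,0.0000)
member 6 (3-4): L=4.1433, (cx,cy)=(0.3809,-0.9246)
member 7 (3-5): L=3.0556, (cx,cy)=(0.9903,-0.1388)
member 8 (4-5): L=3.7019, (cx,cy)=(0.3911,0.9203)
member 9 (4-6): L=3.2470, (cx,cy)=(1.0000,0.0000)
member 10 (5-6): L=3.8528, (cx,cy)=(0.4669,-0.8843)
solve A·x = −loads:
  F[0-1] = -671.2022 N (compression)
  F[0-2] = +1653.9469 N (tension)
  F[1-2] = +537.2863 N (tension)
  F[1-3] = -556.8525 N (compression)
  F[2-3] = -546.5927 N (compression)
  F[2-4] = +2115.7648 N (tension)
  F[3-4] = +798.8088 N (tension)
  F[3-5] = -1105.4429 N (compression)
  F[4-5] = +1155.7883 N (tension)
  F[4-6] = +642.6659 N (tension)
  F[5-6] = -1376.3545 N (compression)
  Rx@0 = -1325.2500 N
  Ry@0 = +585.2101 N
  Ry@6 = +1217.0999 N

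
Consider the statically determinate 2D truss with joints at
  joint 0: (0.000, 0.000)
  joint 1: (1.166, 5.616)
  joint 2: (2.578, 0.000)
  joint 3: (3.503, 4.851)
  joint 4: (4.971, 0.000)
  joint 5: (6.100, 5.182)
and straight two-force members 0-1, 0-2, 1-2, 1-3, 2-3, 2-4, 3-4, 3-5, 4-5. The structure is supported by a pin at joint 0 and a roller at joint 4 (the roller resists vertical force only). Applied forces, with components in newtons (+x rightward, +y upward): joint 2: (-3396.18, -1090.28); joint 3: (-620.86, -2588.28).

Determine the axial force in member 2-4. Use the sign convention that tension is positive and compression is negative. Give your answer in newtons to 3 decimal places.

N=6 nodes, M=9 members, R=3 reactions → 2N=12, M+R=12
member 0 (0-1): L=5.7358, (cx,cy)=(0.2033,0.9791)
member 1 (0-2): L=2.5780, (cx,cy)=(1.0000,0.0000)
member 2 (1-2): L=5.7908, (cx,cy)=(0.2438,-0.9698)
member 3 (1-3): L=2.4590, (cx,cy)=(0.9504,-0.3111)
member 4 (2-3): L=4.9384, (cx,cy)=(0.1873,0.9823)
member 5 (2-4): L=2.3930, (cx,cy)=(1.0000,0.0000)
member 6 (3-4): L=5.0683, (cx,cy)=(0.2896,-0.9571)
member 7 (3-5): L=2.6180, (cx,cy)=(0.9920,0.1264)
member 8 (4-5): L=5.3036, (cx,cy)=(0.2129,0.9771)
solve A·x = −loads:
  F[0-1] = -1935.4910 N (compression)
  F[0-2] = -3623.5821 N (compression)
  F[1-2] = +2274.0172 N (tension)
  F[1-3] = -997.4399 N (compression)
  F[2-3] = -1135.1909 N (compression)
  F[2-4] = +539.7141 N (tension)
  F[3-4] = -1863.3581 N (compression)
  F[3-5] = +0.0000 N (tension)
  F[4-5] = -0.0000 N (compression)
  Rx@0 = +4017.0400 N
  Ry@0 = +1895.0768 N
  Ry@4 = +1783.4832 N

539.714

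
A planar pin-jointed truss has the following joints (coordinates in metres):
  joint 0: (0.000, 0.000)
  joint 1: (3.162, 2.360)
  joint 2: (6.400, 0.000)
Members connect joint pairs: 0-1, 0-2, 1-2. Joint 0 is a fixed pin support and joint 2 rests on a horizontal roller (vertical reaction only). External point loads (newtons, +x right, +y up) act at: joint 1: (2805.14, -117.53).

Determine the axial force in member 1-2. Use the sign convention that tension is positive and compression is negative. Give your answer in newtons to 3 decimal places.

-1854.768

N=3 nodes, M=3 members, R=3 reactions → 2N=6, M+R=6
member 0 (0-1): L=3.9456, (cx,cy)=(0.8014,0.5981)
member 1 (0-2): L=6.4000, (cx,cy)=(1.0000,0.0000)
member 2 (1-2): L=4.0068, (cx,cy)=(0.8081,-0.5890)
solve A·x = −loads:
  F[0-1] = +1629.9594 N (tension)
  F[0-2] = +1498.8956 N (tension)
  F[1-2] = -1854.7675 N (compression)
  Rx@0 = -2805.1400 N
  Ry@0 = -974.9325 N
  Ry@2 = +1092.4625 N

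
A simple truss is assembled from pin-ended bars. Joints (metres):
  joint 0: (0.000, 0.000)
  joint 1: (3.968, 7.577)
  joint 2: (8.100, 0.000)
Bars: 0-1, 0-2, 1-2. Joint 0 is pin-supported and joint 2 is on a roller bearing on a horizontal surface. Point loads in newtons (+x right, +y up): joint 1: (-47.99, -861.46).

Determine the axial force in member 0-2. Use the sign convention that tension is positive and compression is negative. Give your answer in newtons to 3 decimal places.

N=3 nodes, M=3 members, R=3 reactions → 2N=6, M+R=6
member 0 (0-1): L=8.5531, (cx,cy)=(0.4639,0.8859)
member 1 (0-2): L=8.1000, (cx,cy)=(1.0000,0.0000)
member 2 (1-2): L=8.6304, (cx,cy)=(0.4788,-0.8779)
solve A·x = −loads:
  F[0-1] = -546.7389 N (compression)
  F[0-2] = +205.6553 N (tension)
  F[1-2] = -429.5484 N (compression)
  Rx@0 = +47.9900 N
  Ry@0 = +484.3423 N
  Ry@2 = +377.1177 N

205.655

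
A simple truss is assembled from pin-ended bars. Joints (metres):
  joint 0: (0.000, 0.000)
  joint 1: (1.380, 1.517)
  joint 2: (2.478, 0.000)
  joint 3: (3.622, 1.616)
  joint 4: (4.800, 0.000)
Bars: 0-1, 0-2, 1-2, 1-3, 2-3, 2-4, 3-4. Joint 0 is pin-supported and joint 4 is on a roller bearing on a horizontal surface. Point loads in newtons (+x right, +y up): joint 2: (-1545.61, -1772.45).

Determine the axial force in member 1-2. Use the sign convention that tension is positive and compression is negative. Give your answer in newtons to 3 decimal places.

N=5 nodes, M=7 members, R=3 reactions → 2N=10, M+R=10
member 0 (0-1): L=2.0508, (cx,cy)=(0.6729,0.7397)
member 1 (0-2): L=2.4780, (cx,cy)=(1.0000,0.0000)
member 2 (1-2): L=1.8727, (cx,cy)=(0.5863,-0.8101)
member 3 (1-3): L=2.2442, (cx,cy)=(0.9990,0.0441)
member 4 (2-3): L=1.9799, (cx,cy)=(0.5778,0.8162)
member 5 (2-4): L=2.3220, (cx,cy)=(1.0000,0.0000)
member 6 (3-4): L=1.9998, (cx,cy)=(0.5891,-0.8081)
solve A·x = −loads:
  F[0-1] = -1159.1188 N (compression)
  F[0-2] = -765.6210 N (compression)
  F[1-2] = +984.4693 N (tension)
  F[1-3] = -1358.5340 N (compression)
  F[2-3] = +1194.5328 N (tension)
  F[2-4] = +667.0187 N (tension)
  F[3-4] = -1132.3378 N (compression)
  Rx@0 = +1545.6100 N
  Ry@0 = +857.4227 N
  Ry@4 = +915.0273 N

984.469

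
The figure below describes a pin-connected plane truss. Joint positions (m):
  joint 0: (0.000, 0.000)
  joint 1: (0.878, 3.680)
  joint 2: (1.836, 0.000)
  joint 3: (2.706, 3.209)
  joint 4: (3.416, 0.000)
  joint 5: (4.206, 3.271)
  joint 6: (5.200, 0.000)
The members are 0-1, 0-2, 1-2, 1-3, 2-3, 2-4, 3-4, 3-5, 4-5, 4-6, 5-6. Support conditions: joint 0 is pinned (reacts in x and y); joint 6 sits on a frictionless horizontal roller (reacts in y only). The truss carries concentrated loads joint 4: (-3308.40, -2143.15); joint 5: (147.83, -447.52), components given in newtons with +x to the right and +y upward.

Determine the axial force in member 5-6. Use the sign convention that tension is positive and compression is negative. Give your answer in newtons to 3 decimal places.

-1946.963

N=7 nodes, M=11 members, R=3 reactions → 2N=14, M+R=14
member 0 (0-1): L=3.7833, (cx,cy)=(0.2321,0.9727)
member 1 (0-2): L=1.8360, (cx,cy)=(1.0000,0.0000)
member 2 (1-2): L=3.8027, (cx,cy)=(0.2519,-0.9677)
member 3 (1-3): L=1.8877, (cx,cy)=(0.9684,-0.2495)
member 4 (2-3): L=3.3248, (cx,cy)=(0.2617,0.9652)
member 5 (2-4): L=1.5800, (cx,cy)=(1.0000,0.0000)
member 6 (3-4): L=3.2866, (cx,cy)=(0.2160,-0.9764)
member 7 (3-5): L=1.5013, (cx,cy)=(0.9991,0.0413)
member 8 (4-5): L=3.3650, (cx,cy)=(0.2348,0.9721)
member 9 (4-6): L=1.7840, (cx,cy)=(1.0000,0.0000)
member 10 (5-6): L=3.4187, (cx,cy)=(0.2908,-0.9568)
solve A·x = −loads:
  F[0-1] = -748.2481 N (compression)
  F[0-2] = -2986.9217 N (compression)
  F[1-2] = +855.7075 N (tension)
  F[1-3] = -401.9386 N (compression)
  F[2-3] = -858.0014 N (compression)
  F[2-4] = -2546.8336 N (compression)
  F[3-4] = +712.9203 N (tension)
  F[3-5] = -768.4029 N (compression)
  F[4-5] = +1488.6694 N (tension)
  F[4-6] = +566.0878 N (tension)
  F[5-6] = -1946.9634 N (compression)
  Rx@0 = +3160.5700 N
  Ry@0 = +727.8197 N
  Ry@6 = +1862.8503 N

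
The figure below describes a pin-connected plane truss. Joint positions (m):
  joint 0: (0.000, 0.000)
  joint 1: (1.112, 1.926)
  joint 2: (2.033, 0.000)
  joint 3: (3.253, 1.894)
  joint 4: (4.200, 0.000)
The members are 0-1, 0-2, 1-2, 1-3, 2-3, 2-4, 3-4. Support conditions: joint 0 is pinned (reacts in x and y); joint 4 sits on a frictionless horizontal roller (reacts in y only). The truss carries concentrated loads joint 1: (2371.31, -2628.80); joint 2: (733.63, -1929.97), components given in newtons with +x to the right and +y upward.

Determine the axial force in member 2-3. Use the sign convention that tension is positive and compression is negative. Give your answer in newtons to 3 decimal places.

N=5 nodes, M=7 members, R=3 reactions → 2N=10, M+R=10
member 0 (0-1): L=2.2240, (cx,cy)=(0.5000,0.8660)
member 1 (0-2): L=2.0330, (cx,cy)=(1.0000,0.0000)
member 2 (1-2): L=2.1349, (cx,cy)=(0.4314,-0.9022)
member 3 (1-3): L=2.1412, (cx,cy)=(0.9999,-0.0149)
member 4 (2-3): L=2.2529, (cx,cy)=(0.5415,0.8407)
member 5 (2-4): L=2.1670, (cx,cy)=(1.0000,0.0000)
member 6 (3-4): L=2.1176, (cx,cy)=(0.4472,-0.8944)
solve A·x = −loads:
  F[0-1] = -2125.9898 N (compression)
  F[0-2] = +4167.9517 N (tension)
  F[1-2] = -822.0496 N (compression)
  F[1-3] = -3080.0287 N (compression)
  F[2-3] = +3177.8606 N (tension)
  F[2-4] = +1358.8092 N (tension)
  F[3-4] = -3038.3898 N (compression)
  Rx@0 = -3104.9400 N
  Ry@0 = +1841.1515 N
  Ry@4 = +2717.6185 N

3177.861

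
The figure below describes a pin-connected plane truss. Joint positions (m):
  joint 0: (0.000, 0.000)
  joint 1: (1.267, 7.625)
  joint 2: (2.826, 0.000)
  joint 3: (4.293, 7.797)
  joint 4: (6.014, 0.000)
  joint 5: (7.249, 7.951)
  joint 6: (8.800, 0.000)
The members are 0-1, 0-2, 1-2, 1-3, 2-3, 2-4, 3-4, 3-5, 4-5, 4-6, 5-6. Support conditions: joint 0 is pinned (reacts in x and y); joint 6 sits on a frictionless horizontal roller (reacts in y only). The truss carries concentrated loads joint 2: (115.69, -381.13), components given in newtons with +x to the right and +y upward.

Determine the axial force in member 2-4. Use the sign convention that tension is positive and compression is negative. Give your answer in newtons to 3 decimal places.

70.749

N=7 nodes, M=11 members, R=3 reactions → 2N=14, M+R=14
member 0 (0-1): L=7.7295, (cx,cy)=(0.1639,0.9865)
member 1 (0-2): L=2.8260, (cx,cy)=(1.0000,0.0000)
member 2 (1-2): L=7.7827, (cx,cy)=(0.2003,-0.9797)
member 3 (1-3): L=3.0309, (cx,cy)=(0.9984,0.0567)
member 4 (2-3): L=7.9338, (cx,cy)=(0.1849,0.9828)
member 5 (2-4): L=3.1880, (cx,cy)=(1.0000,0.0000)
member 6 (3-4): L=7.9847, (cx,cy)=(0.2155,-0.9765)
member 7 (3-5): L=2.9600, (cx,cy)=(0.9986,0.0520)
member 8 (4-5): L=8.0463, (cx,cy)=(0.1535,0.9882)
member 9 (4-6): L=2.7860, (cx,cy)=(1.0000,0.0000)
member 10 (5-6): L=8.1009, (cx,cy)=(0.1915,-0.9815)
solve A·x = −loads:
  F[0-1] = -262.2829 N (compression)
  F[0-2] = +158.6825 N (tension)
  F[1-2] = +258.5885 N (tension)
  F[1-3] = -94.9446 N (compression)
  F[2-3] = +130.0248 N (tension)
  F[2-4] = +70.7494 N (tension)
  F[3-4] = -127.6475 N (compression)
  F[3-5] = -43.2951 N (compression)
  F[4-5] = +126.1419 N (tension)
  F[4-6] = +23.8755 N (tension)
  F[5-6] = -124.7017 N (compression)
  Rx@0 = -115.6900 N
  Ry@0 = +258.7353 N
  Ry@6 = +122.3947 N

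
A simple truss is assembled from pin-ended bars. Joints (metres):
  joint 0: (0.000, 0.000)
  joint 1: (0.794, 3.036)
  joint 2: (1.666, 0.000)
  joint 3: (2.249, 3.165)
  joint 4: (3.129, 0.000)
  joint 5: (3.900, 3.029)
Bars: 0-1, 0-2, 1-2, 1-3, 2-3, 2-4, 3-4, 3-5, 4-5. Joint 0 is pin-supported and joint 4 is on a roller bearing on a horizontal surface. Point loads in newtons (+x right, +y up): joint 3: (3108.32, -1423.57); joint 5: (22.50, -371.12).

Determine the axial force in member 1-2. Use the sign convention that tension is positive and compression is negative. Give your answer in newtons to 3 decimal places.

-2831.427

N=6 nodes, M=9 members, R=3 reactions → 2N=12, M+R=12
member 0 (0-1): L=3.1381, (cx,cy)=(0.2530,0.9675)
member 1 (0-2): L=1.6660, (cx,cy)=(1.0000,0.0000)
member 2 (1-2): L=3.1587, (cx,cy)=(0.2761,-0.9611)
member 3 (1-3): L=1.4607, (cx,cy)=(0.9961,0.0883)
member 4 (2-3): L=3.2182, (cx,cy)=(0.1812,0.9835)
member 5 (2-4): L=1.4630, (cx,cy)=(1.0000,0.0000)
member 6 (3-4): L=3.2851, (cx,cy)=(0.2679,-0.9635)
member 7 (3-5): L=1.6566, (cx,cy)=(0.9966,-0.0821)
member 8 (4-5): L=3.1256, (cx,cy)=(0.2467,0.9691)
solve A·x = −loads:
  F[0-1] = +2953.0313 N (tension)
  F[0-2] = +2383.6483 N (tension)
  F[1-2] = -2831.4268 N (compression)
  F[1-3] = +1534.8091 N (tension)
  F[2-3] = +2767.1837 N (tension)
  F[2-4] = +1100.7200 N (tension)
  F[3-4] = -4452.6855 N (compression)
  F[3-5] = +114.9506 N (tension)
  F[4-5] = -373.2159 N (compression)
  Rx@0 = -3130.8200 N
  Ry@0 = -2856.9438 N
  Ry@4 = +4651.6338 N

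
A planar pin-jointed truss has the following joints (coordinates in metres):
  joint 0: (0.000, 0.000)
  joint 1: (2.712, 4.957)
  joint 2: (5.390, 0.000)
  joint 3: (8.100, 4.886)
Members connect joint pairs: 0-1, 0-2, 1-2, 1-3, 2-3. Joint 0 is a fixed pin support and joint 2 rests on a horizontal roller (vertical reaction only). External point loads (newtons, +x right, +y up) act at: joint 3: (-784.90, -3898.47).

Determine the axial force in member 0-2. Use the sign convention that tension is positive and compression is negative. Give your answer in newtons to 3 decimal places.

-1468.003

N=4 nodes, M=5 members, R=3 reactions → 2N=8, M+R=8
member 0 (0-1): L=5.6504, (cx,cy)=(0.4800,0.8773)
member 1 (0-2): L=5.3900, (cx,cy)=(1.0000,0.0000)
member 2 (1-2): L=5.6341, (cx,cy)=(0.4753,-0.8798)
member 3 (1-3): L=5.3885, (cx,cy)=(0.9999,-0.0132)
member 4 (2-3): L=5.5872, (cx,cy)=(0.4850,0.8745)
solve A·x = −loads:
  F[0-1] = +1423.2271 N (tension)
  F[0-2] = -1468.0031 N (compression)
  F[1-2] = -1439.6165 N (compression)
  F[1-3] = +1367.4953 N (tension)
  F[2-3] = -4437.3639 N (compression)
  Rx@0 = +784.9000 N
  Ry@0 = -1248.5774 N
  Ry@2 = +5147.0474 N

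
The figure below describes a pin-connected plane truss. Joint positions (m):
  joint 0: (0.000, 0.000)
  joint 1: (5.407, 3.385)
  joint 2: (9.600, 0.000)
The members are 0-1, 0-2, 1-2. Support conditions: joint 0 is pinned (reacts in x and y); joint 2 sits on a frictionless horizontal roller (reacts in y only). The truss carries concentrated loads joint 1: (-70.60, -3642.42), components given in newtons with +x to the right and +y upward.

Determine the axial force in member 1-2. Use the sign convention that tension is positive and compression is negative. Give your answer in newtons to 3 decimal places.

N=3 nodes, M=3 members, R=3 reactions → 2N=6, M+R=6
member 0 (0-1): L=6.3792, (cx,cy)=(0.8476,0.5306)
member 1 (0-2): L=9.6000, (cx,cy)=(1.0000,0.0000)
member 2 (1-2): L=5.3888, (cx,cy)=(0.7781,-0.6282)
solve A·x = −loads:
  F[0-1] = -3045.0369 N (compression)
  F[0-2] = +2510.3786 N (tension)
  F[1-2] = -3226.3296 N (compression)
  Rx@0 = +70.6000 N
  Ry@0 = +1615.7967 N
  Ry@2 = +2026.6233 N

-3226.330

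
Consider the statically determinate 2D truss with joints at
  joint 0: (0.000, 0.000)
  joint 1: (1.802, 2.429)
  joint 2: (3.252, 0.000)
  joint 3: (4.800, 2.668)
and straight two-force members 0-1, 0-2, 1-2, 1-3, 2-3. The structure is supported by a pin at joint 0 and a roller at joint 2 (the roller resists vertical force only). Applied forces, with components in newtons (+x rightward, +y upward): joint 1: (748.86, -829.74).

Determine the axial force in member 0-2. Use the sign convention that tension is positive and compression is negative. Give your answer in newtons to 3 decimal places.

608.366

N=4 nodes, M=5 members, R=3 reactions → 2N=8, M+R=8
member 0 (0-1): L=3.0244, (cx,cy)=(0.5958,0.8031)
member 1 (0-2): L=3.2520, (cx,cy)=(1.0000,0.0000)
member 2 (1-2): L=2.8289, (cx,cy)=(0.5126,-0.8586)
member 3 (1-3): L=3.0075, (cx,cy)=(0.9968,0.0795)
member 4 (2-3): L=3.0846, (cx,cy)=(0.5019,0.8650)
solve A·x = −loads:
  F[0-1] = +235.8021 N (tension)
  F[0-2] = +608.3662 N (tension)
  F[1-2] = -1186.8914 N (compression)
  F[1-3] = -0.0000 N (compression)
  F[2-3] = +0.0000 N (tension)
  Rx@0 = -748.8600 N
  Ry@0 = -189.3782 N
  Ry@2 = +1019.1182 N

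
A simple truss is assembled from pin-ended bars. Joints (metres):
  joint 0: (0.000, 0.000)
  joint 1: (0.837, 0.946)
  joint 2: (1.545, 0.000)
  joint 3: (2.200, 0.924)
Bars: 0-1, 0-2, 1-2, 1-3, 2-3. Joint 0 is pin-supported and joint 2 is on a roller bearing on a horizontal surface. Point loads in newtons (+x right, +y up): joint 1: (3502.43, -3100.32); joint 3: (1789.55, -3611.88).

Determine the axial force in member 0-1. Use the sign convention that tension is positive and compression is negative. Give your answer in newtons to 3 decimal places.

N=4 nodes, M=5 members, R=3 reactions → 2N=8, M+R=8
member 0 (0-1): L=1.2631, (cx,cy)=(0.6626,0.7489)
member 1 (0-2): L=1.5450, (cx,cy)=(1.0000,0.0000)
member 2 (1-2): L=1.1816, (cx,cy)=(0.5992,-0.8006)
member 3 (1-3): L=1.3632, (cx,cy)=(0.9999,-0.0161)
member 4 (2-3): L=1.1326, (cx,cy)=(0.5783,0.8158)
solve A·x = −loads:
  F[0-1] = +4440.0396 N (tension)
  F[0-2] = +2349.8223 N (tension)
  F[1-2] = -8112.6290 N (compression)
  F[1-3] = +4301.2716 N (tension)
  F[2-3] = -4342.2315 N (compression)
  Rx@0 = -5291.9800 N
  Ry@0 = -3325.3060 N
  Ry@2 = +10037.5060 N

4440.040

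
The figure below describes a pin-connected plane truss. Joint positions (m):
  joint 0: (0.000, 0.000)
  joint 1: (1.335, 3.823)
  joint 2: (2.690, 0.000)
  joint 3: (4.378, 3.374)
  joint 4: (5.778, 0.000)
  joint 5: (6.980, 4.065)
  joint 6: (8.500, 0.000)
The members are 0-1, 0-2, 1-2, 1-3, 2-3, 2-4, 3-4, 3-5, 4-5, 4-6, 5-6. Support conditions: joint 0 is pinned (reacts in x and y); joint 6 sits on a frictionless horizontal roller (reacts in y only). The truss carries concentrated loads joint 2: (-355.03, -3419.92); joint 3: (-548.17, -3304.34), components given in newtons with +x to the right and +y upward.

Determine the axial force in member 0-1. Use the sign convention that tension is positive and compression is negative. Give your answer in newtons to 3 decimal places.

-4403.822

N=7 nodes, M=11 members, R=3 reactions → 2N=14, M+R=14
member 0 (0-1): L=4.0494, (cx,cy)=(0.3297,0.9441)
member 1 (0-2): L=2.6900, (cx,cy)=(1.0000,0.0000)
member 2 (1-2): L=4.0560, (cx,cy)=(0.3341,-0.9425)
member 3 (1-3): L=3.0759, (cx,cy)=(0.9893,-0.1460)
member 4 (2-3): L=3.7727, (cx,cy)=(0.4474,0.8943)
member 5 (2-4): L=3.0880, (cx,cy)=(1.0000,0.0000)
member 6 (3-4): L=3.6529, (cx,cy)=(0.3833,-0.9236)
member 7 (3-5): L=2.6922, (cx,cy)=(0.9665,0.2567)
member 8 (4-5): L=4.2390, (cx,cy)=(0.2836,0.9590)
member 9 (4-6): L=2.7220, (cx,cy)=(1.0000,0.0000)
member 10 (5-6): L=4.3399, (cx,cy)=(0.3502,-0.9367)
solve A·x = −loads:
  F[0-1] = -4403.8223 N (compression)
  F[0-2] = +548.6492 N (tension)
  F[1-2] = +4894.2791 N (tension)
  F[1-3] = -3120.3069 N (compression)
  F[2-3] = -1334.1661 N (compression)
  F[2-4] = +3135.6549 N (tension)
  F[3-4] = -3315.0870 N (compression)
  F[3-5] = -1929.7822 N (compression)
  F[4-5] = +3193.0135 N (tension)
  F[4-6] = +959.7285 N (tension)
  F[5-6] = -2740.2065 N (compression)
  Rx@0 = +903.2000 N
  Ry@0 = +4157.6177 N
  Ry@6 = +2566.6423 N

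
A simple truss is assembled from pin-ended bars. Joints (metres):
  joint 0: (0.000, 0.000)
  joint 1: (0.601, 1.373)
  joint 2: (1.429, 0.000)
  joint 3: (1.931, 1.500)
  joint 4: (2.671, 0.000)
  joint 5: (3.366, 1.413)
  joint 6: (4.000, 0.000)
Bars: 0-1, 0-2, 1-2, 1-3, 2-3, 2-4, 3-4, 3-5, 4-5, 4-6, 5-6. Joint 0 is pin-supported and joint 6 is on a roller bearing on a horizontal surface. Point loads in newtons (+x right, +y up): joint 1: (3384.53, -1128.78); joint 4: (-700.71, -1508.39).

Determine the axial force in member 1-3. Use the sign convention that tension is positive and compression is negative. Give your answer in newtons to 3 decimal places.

N=7 nodes, M=11 members, R=3 reactions → 2N=14, M+R=14
member 0 (0-1): L=1.4988, (cx,cy)=(0.4010,0.9161)
member 1 (0-2): L=1.4290, (cx,cy)=(1.0000,0.0000)
member 2 (1-2): L=1.6033, (cx,cy)=(0.5164,-0.8563)
member 3 (1-3): L=1.3360, (cx,cy)=(0.9955,0.0951)
member 4 (2-3): L=1.5818, (cx,cy)=(0.3174,0.9483)
member 5 (2-4): L=1.2420, (cx,cy)=(1.0000,0.0000)
member 6 (3-4): L=1.6726, (cx,cy)=(0.4424,-0.8968)
member 7 (3-5): L=1.4376, (cx,cy)=(0.9982,-0.0605)
member 8 (4-5): L=1.5747, (cx,cy)=(0.4414,0.8973)
member 9 (4-6): L=1.3290, (cx,cy)=(1.0000,0.0000)
member 10 (5-6): L=1.5487, (cx,cy)=(0.4094,-0.9124)
solve A·x = −loads:
  F[0-1] = -325.9576 N (compression)
  F[0-2] = +2814.5270 N (tension)
  F[1-2] = -1287.3023 N (compression)
  F[1-3] = -2863.4134 N (compression)
  F[2-3] = +1162.4574 N (tension)
  F[2-4] = +1780.8137 N (tension)
  F[3-4] = -781.3127 N (compression)
  F[3-5] = -2139.7738 N (compression)
  F[4-5] = +2461.8339 N (tension)
  F[4-6] = +1049.2931 N (tension)
  F[5-6] = -2563.1835 N (compression)
  Rx@0 = -2683.8200 N
  Ry@0 = +298.6035 N
  Ry@6 = +2338.5665 N

-2863.413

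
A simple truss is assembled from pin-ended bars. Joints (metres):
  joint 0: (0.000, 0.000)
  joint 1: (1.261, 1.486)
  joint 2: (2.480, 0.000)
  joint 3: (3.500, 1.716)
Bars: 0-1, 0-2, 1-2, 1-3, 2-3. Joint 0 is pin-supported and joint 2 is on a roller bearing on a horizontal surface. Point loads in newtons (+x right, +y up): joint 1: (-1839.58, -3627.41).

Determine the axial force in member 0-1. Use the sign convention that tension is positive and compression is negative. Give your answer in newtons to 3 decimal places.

N=4 nodes, M=5 members, R=3 reactions → 2N=8, M+R=8
member 0 (0-1): L=1.9489, (cx,cy)=(0.6470,0.7625)
member 1 (0-2): L=2.4800, (cx,cy)=(1.0000,0.0000)
member 2 (1-2): L=1.9220, (cx,cy)=(0.6342,-0.7731)
member 3 (1-3): L=2.2508, (cx,cy)=(0.9948,0.1022)
member 4 (2-3): L=1.9963, (cx,cy)=(0.5110,0.8596)
solve A·x = −loads:
  F[0-1] = -3784.0840 N (compression)
  F[0-2] = +608.8081 N (tension)
  F[1-2] = -959.9185 N (compression)
  F[1-3] = -0.0000 N (compression)
  F[2-3] = +0.0000 N (tension)
  Rx@0 = +1839.5800 N
  Ry@0 = +2885.2535 N
  Ry@2 = +742.1565 N

-3784.084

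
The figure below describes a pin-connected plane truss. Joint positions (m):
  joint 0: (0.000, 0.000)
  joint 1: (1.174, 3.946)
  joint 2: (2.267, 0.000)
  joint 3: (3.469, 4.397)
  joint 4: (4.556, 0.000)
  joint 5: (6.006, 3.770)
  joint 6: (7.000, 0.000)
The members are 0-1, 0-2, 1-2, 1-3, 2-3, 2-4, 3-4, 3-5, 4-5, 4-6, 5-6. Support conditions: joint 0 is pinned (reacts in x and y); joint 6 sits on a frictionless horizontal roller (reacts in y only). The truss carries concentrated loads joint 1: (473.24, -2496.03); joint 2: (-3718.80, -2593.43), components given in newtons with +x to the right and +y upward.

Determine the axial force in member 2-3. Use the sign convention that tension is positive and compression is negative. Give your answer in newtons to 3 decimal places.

N=7 nodes, M=11 members, R=3 reactions → 2N=14, M+R=14
member 0 (0-1): L=4.1169, (cx,cy)=(0.2852,0.9585)
member 1 (0-2): L=2.2670, (cx,cy)=(1.0000,0.0000)
member 2 (1-2): L=4.0946, (cx,cy)=(0.2669,-0.9637)
member 3 (1-3): L=2.3389, (cx,cy)=(0.9812,0.1928)
member 4 (2-3): L=4.5583, (cx,cy)=(0.2637,0.9646)
member 5 (2-4): L=2.2890, (cx,cy)=(1.0000,0.0000)
member 6 (3-4): L=4.5294, (cx,cy)=(0.2400,-0.9708)
member 7 (3-5): L=2.6133, (cx,cy)=(0.9708,-0.2399)
member 8 (4-5): L=4.0392, (cx,cy)=(0.3590,0.9333)
member 9 (4-6): L=2.4440, (cx,cy)=(1.0000,0.0000)
member 10 (5-6): L=3.8988, (cx,cy)=(0.2549,-0.9670)
solve A·x = −loads:
  F[0-1] = -3718.5659 N (compression)
  F[0-2] = -2185.1616 N (compression)
  F[1-2] = +754.5537 N (tension)
  F[1-3] = -1768.2425 N (compression)
  F[2-3] = +1934.7329 N (tension)
  F[2-4] = +1224.8827 N (tension)
  F[3-4] = -1341.3284 N (compression)
  F[3-5] = -930.1461 N (compression)
  F[4-5] = +1395.1196 N (tension)
  F[4-6] = +402.1594 N (tension)
  F[5-6] = -1577.4190 N (compression)
  Rx@0 = +3245.5600 N
  Ry@0 = +3564.1671 N
  Ry@6 = +1525.2929 N

1934.733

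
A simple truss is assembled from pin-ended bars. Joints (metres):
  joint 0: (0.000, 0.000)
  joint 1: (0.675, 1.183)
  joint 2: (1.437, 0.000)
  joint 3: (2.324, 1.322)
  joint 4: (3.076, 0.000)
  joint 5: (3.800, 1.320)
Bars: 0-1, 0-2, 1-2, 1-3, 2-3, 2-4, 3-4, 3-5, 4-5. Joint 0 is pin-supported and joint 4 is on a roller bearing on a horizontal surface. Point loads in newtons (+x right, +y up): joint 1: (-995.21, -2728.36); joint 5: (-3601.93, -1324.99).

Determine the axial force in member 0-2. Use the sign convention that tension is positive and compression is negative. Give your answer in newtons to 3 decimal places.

N=6 nodes, M=9 members, R=3 reactions → 2N=12, M+R=12
member 0 (0-1): L=1.3620, (cx,cy)=(0.4956,0.8686)
member 1 (0-2): L=1.4370, (cx,cy)=(1.0000,0.0000)
member 2 (1-2): L=1.4072, (cx,cy)=(0.5415,-0.8407)
member 3 (1-3): L=1.6548, (cx,cy)=(0.9965,0.0840)
member 4 (2-3): L=1.5920, (cx,cy)=(0.5572,0.8304)
member 5 (2-4): L=1.6390, (cx,cy)=(1.0000,0.0000)
member 6 (3-4): L=1.5209, (cx,cy)=(0.4944,-0.8692)
member 7 (3-5): L=1.4760, (cx,cy)=(1.0000,-0.0014)
member 8 (4-5): L=1.5055, (cx,cy)=(0.4809,0.8768)
solve A·x = −loads:
  F[0-1] = -4313.1457 N (compression)
  F[0-2] = -2459.6081 N (compression)
  F[1-2] = +1039.7512 N (tension)
  F[1-3] = -1711.4072 N (compression)
  F[2-3] = -1052.6347 N (compression)
  F[2-4] = -1310.0827 N (compression)
  F[3-4] = +1175.4957 N (tension)
  F[3-5] = -2873.0604 N (compression)
  F[4-5] = -1515.6467 N (compression)
  Rx@0 = +4597.1400 N
  Ry@0 = +3746.2226 N
  Ry@4 = +307.1274 N

-2459.608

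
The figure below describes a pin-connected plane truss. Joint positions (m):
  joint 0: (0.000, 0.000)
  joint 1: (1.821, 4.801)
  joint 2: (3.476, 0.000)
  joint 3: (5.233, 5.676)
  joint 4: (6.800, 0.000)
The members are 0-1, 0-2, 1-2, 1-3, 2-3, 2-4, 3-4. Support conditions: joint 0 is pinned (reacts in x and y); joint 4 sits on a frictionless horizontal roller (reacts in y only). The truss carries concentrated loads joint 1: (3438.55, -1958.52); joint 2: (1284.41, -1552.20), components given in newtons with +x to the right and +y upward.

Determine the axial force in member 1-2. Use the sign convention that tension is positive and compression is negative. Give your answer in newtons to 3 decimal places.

-2966.434

N=5 nodes, M=7 members, R=3 reactions → 2N=10, M+R=10
member 0 (0-1): L=5.1347, (cx,cy)=(0.3546,0.9350)
member 1 (0-2): L=3.4760, (cx,cy)=(1.0000,0.0000)
member 2 (1-2): L=5.0783, (cx,cy)=(0.3259,-0.9454)
member 3 (1-3): L=3.5224, (cx,cy)=(0.9687,0.2484)
member 4 (2-3): L=5.9417, (cx,cy)=(0.2957,0.9553)
member 5 (2-4): L=3.3240, (cx,cy)=(1.0000,0.0000)
member 6 (3-4): L=5.8883, (cx,cy)=(0.2661,-0.9639)
solve A·x = −loads:
  F[0-1] = +251.2569 N (tension)
  F[0-2] = +4633.8536 N (tension)
  F[1-2] = -2966.4341 N (compression)
  F[1-3] = -2459.7855 N (compression)
  F[2-3] = +4560.6355 N (tension)
  F[2-4] = +1034.0780 N (tension)
  F[3-4] = -3885.7662 N (compression)
  Rx@0 = -4722.9600 N
  Ry@0 = -234.9257 N
  Ry@4 = +3745.6457 N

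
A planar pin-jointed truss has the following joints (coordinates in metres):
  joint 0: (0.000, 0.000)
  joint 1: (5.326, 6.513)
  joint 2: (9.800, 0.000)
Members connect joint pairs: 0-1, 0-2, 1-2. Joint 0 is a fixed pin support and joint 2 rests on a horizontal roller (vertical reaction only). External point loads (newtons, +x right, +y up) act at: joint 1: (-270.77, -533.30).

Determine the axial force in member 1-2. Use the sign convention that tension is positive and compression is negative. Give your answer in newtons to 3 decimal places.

-133.308

N=3 nodes, M=3 members, R=3 reactions → 2N=6, M+R=6
member 0 (0-1): L=8.4134, (cx,cy)=(0.6330,0.7741)
member 1 (0-2): L=9.8000, (cx,cy)=(1.0000,0.0000)
member 2 (1-2): L=7.9016, (cx,cy)=(0.5662,-0.8243)
solve A·x = −loads:
  F[0-1] = -546.9676 N (compression)
  F[0-2] = +75.4808 N (tension)
  F[1-2] = -133.3083 N (compression)
  Rx@0 = +270.7700 N
  Ry@0 = +423.4193 N
  Ry@2 = +109.8807 N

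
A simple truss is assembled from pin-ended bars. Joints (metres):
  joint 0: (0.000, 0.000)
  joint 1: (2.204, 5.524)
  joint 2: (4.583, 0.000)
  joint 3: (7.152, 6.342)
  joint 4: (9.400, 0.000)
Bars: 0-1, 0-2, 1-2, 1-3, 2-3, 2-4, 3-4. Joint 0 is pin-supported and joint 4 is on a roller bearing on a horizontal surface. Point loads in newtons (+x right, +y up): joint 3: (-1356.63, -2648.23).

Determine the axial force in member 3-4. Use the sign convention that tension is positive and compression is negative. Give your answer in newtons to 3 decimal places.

N=5 nodes, M=7 members, R=3 reactions → 2N=10, M+R=10
member 0 (0-1): L=5.9475, (cx,cy)=(0.3706,0.9288)
member 1 (0-2): L=4.5830, (cx,cy)=(1.0000,0.0000)
member 2 (1-2): L=6.0145, (cx,cy)=(0.3955,-0.9184)
member 3 (1-3): L=5.0152, (cx,cy)=(0.9866,0.1631)
member 4 (2-3): L=6.8426, (cx,cy)=(0.3754,0.9268)
member 5 (2-4): L=4.8170, (cx,cy)=(1.0000,0.0000)
member 6 (3-4): L=6.7286, (cx,cy)=(0.3341,-0.9425)
solve A·x = −loads:
  F[0-1] = -1667.3256 N (compression)
  F[0-2] = -738.7545 N (compression)
  F[1-2] = +1470.2286 N (tension)
  F[1-3] = -1215.6956 N (compression)
  F[2-3] = -1456.9069 N (compression)
  F[2-4] = +389.7725 N (tension)
  F[3-4] = -1166.6528 N (compression)
  Rx@0 = +1356.6300 N
  Ry@0 = +1548.6137 N
  Ry@4 = +1099.6163 N

-1166.653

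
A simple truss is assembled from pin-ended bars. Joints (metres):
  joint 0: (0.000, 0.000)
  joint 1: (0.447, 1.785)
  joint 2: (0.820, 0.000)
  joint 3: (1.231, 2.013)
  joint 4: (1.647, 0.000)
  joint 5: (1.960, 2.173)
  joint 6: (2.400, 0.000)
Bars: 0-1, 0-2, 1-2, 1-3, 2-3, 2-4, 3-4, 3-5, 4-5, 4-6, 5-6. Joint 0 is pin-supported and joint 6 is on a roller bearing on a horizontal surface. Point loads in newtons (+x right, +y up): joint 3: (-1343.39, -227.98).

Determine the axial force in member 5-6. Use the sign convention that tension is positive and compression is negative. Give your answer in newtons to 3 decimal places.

N=7 nodes, M=11 members, R=3 reactions → 2N=14, M+R=14
member 0 (0-1): L=1.8401, (cx,cy)=(0.2429,0.9700)
member 1 (0-2): L=0.8200, (cx,cy)=(1.0000,0.0000)
member 2 (1-2): L=1.8236, (cx,cy)=(0.2045,-0.9789)
member 3 (1-3): L=0.8165, (cx,cy)=(0.9602,0.2792)
member 4 (2-3): L=2.0545, (cx,cy)=(0.2000,0.9798)
member 5 (2-4): L=0.8270, (cx,cy)=(1.0000,0.0000)
member 6 (3-4): L=2.0555, (cx,cy)=(0.2024,-0.9793)
member 7 (3-5): L=0.7464, (cx,cy)=(0.9768,0.2144)
member 8 (4-5): L=2.1954, (cx,cy)=(0.1426,0.9898)
member 9 (4-6): L=0.7530, (cx,cy)=(1.0000,0.0000)
member 10 (5-6): L=2.2171, (cx,cy)=(0.1985,-0.9801)
solve A·x = −loads:
  F[0-1] = -1276.0353 N (compression)
  F[0-2] = -1033.4165 N (compression)
  F[1-2] = +1105.2890 N (tension)
  F[1-3] = -558.2636 N (compression)
  F[2-3] = -1104.2405 N (compression)
  F[2-4] = -586.4359 N (compression)
  F[3-4] = +1112.1577 N (tension)
  F[3-5] = +369.9581 N (tension)
  F[4-5] = -1100.3844 N (compression)
  F[4-6] = -204.4762 N (compression)
  F[5-6] = +1030.3274 N (tension)
  Rx@0 = +1343.3900 N
  Ry@0 = +1237.8136 N
  Ry@6 = -1009.8336 N

1030.327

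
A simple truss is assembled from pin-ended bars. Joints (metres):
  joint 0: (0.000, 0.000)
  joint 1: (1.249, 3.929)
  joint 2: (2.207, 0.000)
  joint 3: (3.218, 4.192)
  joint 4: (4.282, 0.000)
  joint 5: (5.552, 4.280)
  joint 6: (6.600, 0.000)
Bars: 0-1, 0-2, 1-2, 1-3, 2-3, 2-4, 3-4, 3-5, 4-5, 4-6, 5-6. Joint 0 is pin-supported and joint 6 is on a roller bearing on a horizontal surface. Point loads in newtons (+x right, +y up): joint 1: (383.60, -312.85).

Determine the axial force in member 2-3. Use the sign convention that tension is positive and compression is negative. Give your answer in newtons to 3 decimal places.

N=7 nodes, M=11 members, R=3 reactions → 2N=14, M+R=14
member 0 (0-1): L=4.1227, (cx,cy)=(0.3030,0.9530)
member 1 (0-2): L=2.2070, (cx,cy)=(1.0000,0.0000)
member 2 (1-2): L=4.0441, (cx,cy)=(0.2369,-0.9715)
member 3 (1-3): L=1.9865, (cx,cy)=(0.9912,0.1324)
member 4 (2-3): L=4.3122, (cx,cy)=(0.2345,0.9721)
member 5 (2-4): L=2.0750, (cx,cy)=(1.0000,0.0000)
member 6 (3-4): L=4.3249, (cx,cy)=(0.2460,-0.9693)
member 7 (3-5): L=2.3357, (cx,cy)=(0.9993,0.0377)
member 8 (4-5): L=4.4644, (cx,cy)=(0.2845,0.9587)
member 9 (4-6): L=2.3180, (cx,cy)=(1.0000,0.0000)
member 10 (5-6): L=4.4064, (cx,cy)=(0.2378,-0.9713)
solve A·x = −loads:
  F[0-1] = -26.5342 N (compression)
  F[0-2] = +391.6386 N (tension)
  F[1-2] = -338.7973 N (compression)
  F[1-3] = -314.1471 N (compression)
  F[2-3] = +338.5914 N (tension)
  F[2-4] = +231.9984 N (tension)
  F[3-4] = -302.8077 N (compression)
  F[3-5] = -157.6148 N (compression)
  F[4-5] = +306.1497 N (tension)
  F[4-6] = +70.4126 N (tension)
  F[5-6] = -296.0579 N (compression)
  Rx@0 = -383.6000 N
  Ry@0 = +25.2873 N
  Ry@6 = +287.5627 N

338.591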